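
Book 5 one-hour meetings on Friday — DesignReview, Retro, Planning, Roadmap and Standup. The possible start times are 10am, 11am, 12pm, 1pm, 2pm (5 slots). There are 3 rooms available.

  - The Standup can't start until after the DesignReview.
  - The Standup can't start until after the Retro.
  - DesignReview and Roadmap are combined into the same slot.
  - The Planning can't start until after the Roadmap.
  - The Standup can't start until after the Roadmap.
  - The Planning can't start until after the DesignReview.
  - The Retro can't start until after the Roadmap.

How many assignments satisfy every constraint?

Splitting on DesignReview: it can be 10am (24), 11am (9), 12pm (2). Listing each branch's schedules as (Retro, Planning, Roadmap, Standup):
DesignReview=10am: (11am,11am,10am,12pm) (11am,11am,10am,1pm) (11am,11am,10am,2pm) (11am,12pm,10am,12pm) (11am,12pm,10am,1pm) (11am,12pm,10am,2pm) (11am,1pm,10am,12pm) (11am,1pm,10am,1pm) (11am,1pm,10am,2pm) (11am,2pm,10am,12pm) (11am,2pm,10am,1pm) (11am,2pm,10am,2pm) (12pm,11am,10am,1pm) (12pm,11am,10am,2pm) (12pm,12pm,10am,1pm) (12pm,12pm,10am,2pm) (12pm,1pm,10am,1pm) (12pm,1pm,10am,2pm) (12pm,2pm,10am,1pm) (12pm,2pm,10am,2pm) (1pm,11am,10am,2pm) (1pm,12pm,10am,2pm) (1pm,1pm,10am,2pm) (1pm,2pm,10am,2pm) — 24.
DesignReview=11am: (12pm,12pm,11am,1pm) (12pm,12pm,11am,2pm) (12pm,1pm,11am,1pm) (12pm,1pm,11am,2pm) (12pm,2pm,11am,1pm) (12pm,2pm,11am,2pm) (1pm,12pm,11am,2pm) (1pm,1pm,11am,2pm) (1pm,2pm,11am,2pm) — 9.
DesignReview=12pm: (1pm,1pm,12pm,2pm) (1pm,2pm,12pm,2pm) — 2.
Summing: 24 + 9 + 2 = 35.

35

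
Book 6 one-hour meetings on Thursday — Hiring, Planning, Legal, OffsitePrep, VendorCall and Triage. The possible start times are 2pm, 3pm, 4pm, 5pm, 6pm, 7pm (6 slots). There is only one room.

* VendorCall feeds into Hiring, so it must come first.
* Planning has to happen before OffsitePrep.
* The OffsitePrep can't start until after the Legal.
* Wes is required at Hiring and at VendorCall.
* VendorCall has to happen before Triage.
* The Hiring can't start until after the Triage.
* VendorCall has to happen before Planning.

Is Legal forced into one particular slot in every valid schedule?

No

Legal can be 2pm (e.g. Hiring=5pm, Triage=4pm, VendorCall=3pm, OffsitePrep=7pm, Planning=6pm, Legal=2pm) or 3pm (e.g. Triage -> 4pm, OffsitePrep -> 7pm, VendorCall -> 2pm, Legal -> 3pm, Planning -> 6pm, Hiring -> 5pm).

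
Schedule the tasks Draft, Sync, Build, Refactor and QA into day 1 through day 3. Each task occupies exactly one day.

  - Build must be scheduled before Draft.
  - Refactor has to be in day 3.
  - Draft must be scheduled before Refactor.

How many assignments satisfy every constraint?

Splitting on Sync: it can be day 1 (3), day 2 (3), day 3 (3). Listing each branch's schedules as (Draft, Build, Refactor, QA) by day number:
Sync=day 1: (2,1,3,1) (2,1,3,2) (2,1,3,3) — 3.
Sync=day 2: (2,1,3,1) (2,1,3,2) (2,1,3,3) — 3.
Sync=day 3: (2,1,3,1) (2,1,3,2) (2,1,3,3) — 3.
Summing: 3 + 3 + 3 = 9.

9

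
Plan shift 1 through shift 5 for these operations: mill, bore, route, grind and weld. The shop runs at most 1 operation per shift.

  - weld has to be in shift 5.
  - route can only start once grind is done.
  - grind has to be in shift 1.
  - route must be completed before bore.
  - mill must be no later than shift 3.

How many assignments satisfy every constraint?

Enumerating: route -> shift 3, mill -> shift 2, grind -> shift 1, weld -> shift 5, bore -> shift 4 | mill in shift 3, grind in shift 1, bore in shift 4, route in shift 2, weld in shift 5.

2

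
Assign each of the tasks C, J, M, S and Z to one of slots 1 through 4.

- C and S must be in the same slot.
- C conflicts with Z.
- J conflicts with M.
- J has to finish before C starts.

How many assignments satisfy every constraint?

Splitting on C: it can be 2 (9), 3 (18), 4 (27). Listing each branch's schedules as (J, M, S, Z):
C=2: (1,2,2,1) (1,2,2,3) (1,2,2,4) (1,3,2,1) (1,3,2,3) (1,3,2,4) (1,4,2,1) (1,4,2,3) (1,4,2,4) — 9.
C=3: (1,2,3,1) (1,2,3,2) (1,2,3,4) (1,3,3,1) (1,3,3,2) (1,3,3,4) (1,4,3,1) (1,4,3,2) (1,4,3,4) (2,1,3,1) (2,1,3,2) (2,1,3,4) (2,3,3,1) (2,3,3,2) (2,3,3,4) (2,4,3,1) (2,4,3,2) (2,4,3,4) — 18.
C=4: (1,2,4,1) (1,2,4,2) (1,2,4,3) (1,3,4,1) (1,3,4,2) (1,3,4,3) (1,4,4,1) (1,4,4,2) (1,4,4,3) (2,1,4,1) (2,1,4,2) (2,1,4,3) (2,3,4,1) (2,3,4,2) (2,3,4,3) (2,4,4,1) (2,4,4,2) (2,4,4,3) (3,1,4,1) (3,1,4,2) (3,1,4,3) (3,2,4,1) (3,2,4,2) (3,2,4,3) (3,4,4,1) (3,4,4,2) (3,4,4,3) — 27.
Summing: 9 + 18 + 27 = 54.

54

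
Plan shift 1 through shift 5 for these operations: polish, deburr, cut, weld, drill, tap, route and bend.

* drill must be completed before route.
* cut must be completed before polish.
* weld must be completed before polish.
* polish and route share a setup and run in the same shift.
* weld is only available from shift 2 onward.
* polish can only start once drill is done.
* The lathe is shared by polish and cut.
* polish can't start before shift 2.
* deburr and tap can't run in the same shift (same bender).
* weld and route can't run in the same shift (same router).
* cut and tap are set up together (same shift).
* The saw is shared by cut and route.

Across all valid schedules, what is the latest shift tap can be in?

shift 4

Tap must be in the same shift as cut, which can't be after shift 4, so tap is at most shift 4.
tap at shift 4 is achievable: weld -> shift 2; route -> shift 5; drill -> shift 1; deburr -> shift 1; bend -> shift 1; tap -> shift 4; cut -> shift 4; polish -> shift 5.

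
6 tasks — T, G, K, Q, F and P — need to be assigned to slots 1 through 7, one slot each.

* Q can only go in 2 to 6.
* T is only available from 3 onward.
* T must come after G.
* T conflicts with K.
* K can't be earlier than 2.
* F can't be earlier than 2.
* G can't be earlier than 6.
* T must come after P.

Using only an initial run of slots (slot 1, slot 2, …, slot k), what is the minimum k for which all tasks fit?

7 slots

The precedence chain requires at least 2 distinct slots.
Propagating the time windows through the other constraints, T can't land before 7, so the schedule must run through at least slot 7.
7 works (last occupied slot: 7): for example F=2; K=2; Q=2; P=1; T=7; G=6.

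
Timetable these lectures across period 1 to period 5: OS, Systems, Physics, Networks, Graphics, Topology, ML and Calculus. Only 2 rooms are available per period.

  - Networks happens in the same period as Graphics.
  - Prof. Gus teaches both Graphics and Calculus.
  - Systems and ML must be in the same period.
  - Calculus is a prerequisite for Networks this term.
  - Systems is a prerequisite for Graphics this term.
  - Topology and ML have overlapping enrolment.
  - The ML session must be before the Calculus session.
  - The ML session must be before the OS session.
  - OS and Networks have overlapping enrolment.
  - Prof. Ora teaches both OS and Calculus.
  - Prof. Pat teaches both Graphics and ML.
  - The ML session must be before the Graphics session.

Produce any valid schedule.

Graphics=period 3; Physics=period 2; Calculus=period 2; Networks=period 3; ML=period 1; OS=period 4; Topology=period 4; Systems=period 1

Checking: Calculus(period 2) before Networks(period 3); ML(period 1) before Calculus(period 2); ML(period 1) before Graphics(period 3); ML(period 1) before OS(period 4); Systems(period 1) before Graphics(period 3); Graphics(period 3) != ML(period 1); Topology(period 4) != ML(period 1); Graphics(period 3) != Calculus(period 2); OS(period 4) != Networks(period 3); OS(period 4) != Calculus(period 2); Networks = Graphics = period 3; Systems = ML = period 1; max 2 per period (cap 2).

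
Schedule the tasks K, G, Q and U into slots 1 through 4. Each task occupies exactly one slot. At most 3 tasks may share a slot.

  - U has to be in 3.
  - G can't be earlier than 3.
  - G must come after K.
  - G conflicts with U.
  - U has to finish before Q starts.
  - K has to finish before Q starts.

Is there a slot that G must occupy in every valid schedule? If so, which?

G's window is 3–4.
U is fixed at 3, and G can't share a slot with U.
So G must be 4.

4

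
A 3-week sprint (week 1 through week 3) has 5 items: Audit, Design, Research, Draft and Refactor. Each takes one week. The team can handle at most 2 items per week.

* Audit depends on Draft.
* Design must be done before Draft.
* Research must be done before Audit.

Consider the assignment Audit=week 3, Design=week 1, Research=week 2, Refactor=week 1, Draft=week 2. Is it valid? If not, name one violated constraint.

Valid

Audit depends on Draft — holds.
The team can handle at most 2 items per week — holds.
Design must be done before Draft — holds.
Research must be done before Audit — holds.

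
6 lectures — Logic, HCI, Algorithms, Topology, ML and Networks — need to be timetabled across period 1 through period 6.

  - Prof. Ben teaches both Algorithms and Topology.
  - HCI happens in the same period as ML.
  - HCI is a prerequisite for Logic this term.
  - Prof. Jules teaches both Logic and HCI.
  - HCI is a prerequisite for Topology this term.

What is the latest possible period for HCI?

Downstream work caps HCI at period 5.
HCI at period 5 is achievable: Algorithms=period 1, Networks=period 1, HCI=period 5, ML=period 5, Topology=period 6, Logic=period 6.

period 5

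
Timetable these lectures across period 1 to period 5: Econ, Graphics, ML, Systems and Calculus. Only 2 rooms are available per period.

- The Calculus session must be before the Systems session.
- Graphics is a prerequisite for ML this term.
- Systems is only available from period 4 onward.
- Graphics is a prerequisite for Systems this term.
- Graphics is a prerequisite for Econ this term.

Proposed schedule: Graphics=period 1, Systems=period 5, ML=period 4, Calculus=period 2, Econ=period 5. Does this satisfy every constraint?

Yes

Graphics is a prerequisite for Systems this term — holds.
Only 2 rooms are available per period — holds.
The Calculus session must be before the Systems session — holds.
Systems is only available from period 4 onward — holds.
Graphics is a prerequisite for ML this term — holds.
Graphics is a prerequisite for Econ this term — holds.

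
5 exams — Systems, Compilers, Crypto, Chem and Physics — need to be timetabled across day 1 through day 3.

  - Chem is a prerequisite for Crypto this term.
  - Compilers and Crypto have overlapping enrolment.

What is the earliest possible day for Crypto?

Precedence pushes Crypto to at least day 2.
Crypto at day 2 is achievable: Chem -> day 1; Physics -> day 1; Crypto -> day 2; Compilers -> day 1; Systems -> day 1.

day 2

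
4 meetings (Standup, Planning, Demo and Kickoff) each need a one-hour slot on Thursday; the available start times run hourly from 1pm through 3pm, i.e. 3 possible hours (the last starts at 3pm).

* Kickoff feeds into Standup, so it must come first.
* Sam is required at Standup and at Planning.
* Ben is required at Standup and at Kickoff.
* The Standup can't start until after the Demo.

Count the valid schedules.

Splitting on Standup: it can be 2pm (2), 3pm (8). Listing each branch's schedules as (Planning, Demo, Kickoff):
Standup=2pm: (1pm,1pm,1pm) (3pm,1pm,1pm) — 2.
Standup=3pm: (1pm,1pm,1pm) (1pm,1pm,2pm) (1pm,2pm,1pm) (1pm,2pm,2pm) (2pm,1pm,1pm) (2pm,1pm,2pm) (2pm,2pm,1pm) (2pm,2pm,2pm) — 8.
Summing: 2 + 8 = 10.

10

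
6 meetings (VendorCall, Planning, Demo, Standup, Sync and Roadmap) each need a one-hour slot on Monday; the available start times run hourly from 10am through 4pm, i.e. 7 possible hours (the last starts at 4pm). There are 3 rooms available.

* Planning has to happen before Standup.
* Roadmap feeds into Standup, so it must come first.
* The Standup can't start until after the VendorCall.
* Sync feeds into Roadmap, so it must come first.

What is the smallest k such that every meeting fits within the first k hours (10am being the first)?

3 hours

The precedence chain requires at least 3 distinct hours.
With at most 3 per hour and 6 meetings, at least 2 hours are needed.
3 works (last occupied hour: 12pm): for example Standup=12pm, Roadmap=11am, Planning=10am, Demo=11am, Sync=10am, VendorCall=10am.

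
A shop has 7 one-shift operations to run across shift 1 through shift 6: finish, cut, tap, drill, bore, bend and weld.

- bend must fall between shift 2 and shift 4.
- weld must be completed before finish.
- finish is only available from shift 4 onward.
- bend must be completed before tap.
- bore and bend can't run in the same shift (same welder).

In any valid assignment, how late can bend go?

Bend is available from shift 2; bend's own window allows nothing later than shift 4.
bend at shift 4 is achievable: tap in shift 5, bore in shift 1, drill in shift 1, finish in shift 4, cut in shift 1, weld in shift 1, bend in shift 4.

shift 4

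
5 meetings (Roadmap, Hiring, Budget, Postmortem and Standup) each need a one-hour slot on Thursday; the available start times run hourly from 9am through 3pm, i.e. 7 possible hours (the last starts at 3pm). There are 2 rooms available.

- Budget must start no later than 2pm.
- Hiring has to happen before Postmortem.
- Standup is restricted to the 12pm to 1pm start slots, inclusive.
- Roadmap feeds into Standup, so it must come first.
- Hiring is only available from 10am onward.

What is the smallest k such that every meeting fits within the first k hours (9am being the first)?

4 hours

The precedence chain requires at least 2 distinct hours.
With at most 2 per hour and 5 meetings, at least 3 hours are needed.
Standup can't be placed before 12pm — that is hour 4 counting from 9am — so the schedule must run through at least 4 hours.
4 works (last occupied hour: 12pm): for example Hiring=10am; Postmortem=11am; Standup=12pm; Budget=9am; Roadmap=9am.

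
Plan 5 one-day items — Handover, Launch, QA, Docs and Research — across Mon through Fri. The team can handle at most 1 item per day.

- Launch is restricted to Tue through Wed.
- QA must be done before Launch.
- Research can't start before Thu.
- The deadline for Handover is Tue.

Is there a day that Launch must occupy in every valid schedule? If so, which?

Wed

Launch is available from Tue; Launch's own window allows nothing later than Wed.
So Launch is pinned to Wed.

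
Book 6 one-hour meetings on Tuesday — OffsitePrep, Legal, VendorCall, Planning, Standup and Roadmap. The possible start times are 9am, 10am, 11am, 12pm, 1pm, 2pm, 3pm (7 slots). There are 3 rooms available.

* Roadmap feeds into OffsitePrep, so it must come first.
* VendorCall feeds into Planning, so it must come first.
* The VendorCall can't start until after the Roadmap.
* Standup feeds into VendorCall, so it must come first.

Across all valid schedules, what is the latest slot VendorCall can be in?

Precedence pushes VendorCall to at least 10am; downstream work caps VendorCall at 2pm.
VendorCall at 2pm is achievable: OffsitePrep in 10am; Roadmap in 9am; VendorCall in 2pm; Legal in 9am; Planning in 3pm; Standup in 9am.

2pm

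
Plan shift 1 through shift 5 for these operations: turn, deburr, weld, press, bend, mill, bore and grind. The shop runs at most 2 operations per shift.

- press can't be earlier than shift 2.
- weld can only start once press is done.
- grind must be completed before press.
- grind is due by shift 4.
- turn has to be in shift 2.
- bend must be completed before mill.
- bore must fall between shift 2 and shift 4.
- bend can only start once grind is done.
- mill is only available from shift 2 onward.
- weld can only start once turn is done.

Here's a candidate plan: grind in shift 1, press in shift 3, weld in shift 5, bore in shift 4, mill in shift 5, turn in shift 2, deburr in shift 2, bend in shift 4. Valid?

Yes, all constraints hold

turn has to be in shift 2 — holds.
press can't be earlier than shift 2 — holds.
The shop runs at most 2 operations per shift — holds.
mill is only available from shift 2 onward — holds.
bore must fall between shift 2 and shift 4 — holds.
grind is due by shift 4 — holds.
weld can only start once press is done — holds.
grind must be completed before press — holds.
weld can only start once turn is done — holds.
bend can only start once grind is done — holds.
bend must be completed before mill — holds.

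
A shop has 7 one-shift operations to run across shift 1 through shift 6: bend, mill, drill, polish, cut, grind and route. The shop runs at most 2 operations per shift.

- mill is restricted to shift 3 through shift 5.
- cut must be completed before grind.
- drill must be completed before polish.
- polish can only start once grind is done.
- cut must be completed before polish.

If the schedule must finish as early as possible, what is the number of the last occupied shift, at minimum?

The precedence chain requires at least 3 distinct shifts.
With at most 2 per shift and 7 operations, at least 4 shifts are needed.
4 works (last occupied shift: shift 4): for example drill in shift 1; route in shift 4; mill in shift 3; bend in shift 2; grind in shift 2; cut in shift 1; polish in shift 3.

4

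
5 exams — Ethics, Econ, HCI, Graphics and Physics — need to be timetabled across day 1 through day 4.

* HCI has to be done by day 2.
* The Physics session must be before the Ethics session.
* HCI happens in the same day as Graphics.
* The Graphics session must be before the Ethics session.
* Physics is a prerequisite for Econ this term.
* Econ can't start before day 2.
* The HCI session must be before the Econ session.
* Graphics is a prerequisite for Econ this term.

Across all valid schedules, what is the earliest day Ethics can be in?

day 2

Precedence pushes Ethics to at least day 2.
Ethics at day 2 is achievable: Physics -> day 1, HCI -> day 1, Graphics -> day 1, Econ -> day 2, Ethics -> day 2.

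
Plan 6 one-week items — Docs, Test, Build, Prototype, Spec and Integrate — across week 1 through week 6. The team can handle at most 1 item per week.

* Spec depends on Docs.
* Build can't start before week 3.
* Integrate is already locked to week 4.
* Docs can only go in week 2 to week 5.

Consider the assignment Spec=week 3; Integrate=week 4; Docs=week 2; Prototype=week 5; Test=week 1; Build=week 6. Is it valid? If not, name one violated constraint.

Yes, all constraints hold

Spec depends on Docs — holds.
Build can't start before week 3 — holds.
The team can handle at most 1 item per week — holds.
Integrate is already locked to week 4 — holds.
Docs can only go in week 2 to week 5 — holds.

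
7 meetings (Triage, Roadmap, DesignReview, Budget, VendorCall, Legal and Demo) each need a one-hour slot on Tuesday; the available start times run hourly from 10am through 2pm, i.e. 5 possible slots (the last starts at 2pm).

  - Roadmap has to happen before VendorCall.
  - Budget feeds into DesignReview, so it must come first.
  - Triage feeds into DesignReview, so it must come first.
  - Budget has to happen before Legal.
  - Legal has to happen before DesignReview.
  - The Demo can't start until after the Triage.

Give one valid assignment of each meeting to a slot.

VendorCall in 11am, Roadmap in 10am, Demo in 11am, Triage in 10am, Legal in 11am, Budget in 10am, DesignReview in 12pm

Checking: Budget(10am) before DesignReview(12pm); Budget(10am) before Legal(11am); Roadmap(10am) before VendorCall(11am); Legal(11am) before DesignReview(12pm); Triage(10am) before DesignReview(12pm); Triage(10am) before Demo(11am).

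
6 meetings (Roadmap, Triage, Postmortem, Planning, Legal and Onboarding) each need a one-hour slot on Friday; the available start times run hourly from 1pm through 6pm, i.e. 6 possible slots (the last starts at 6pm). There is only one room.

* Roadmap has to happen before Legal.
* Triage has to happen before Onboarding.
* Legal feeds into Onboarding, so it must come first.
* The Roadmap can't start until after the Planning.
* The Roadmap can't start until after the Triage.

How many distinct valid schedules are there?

12

Splitting on Roadmap: it can be 3pm (6), 4pm (6). Listing each branch's schedules as (Triage, Postmortem, Planning, Legal, Onboarding):
Roadmap=3pm: (1pm,4pm,2pm,5pm,6pm) (1pm,5pm,2pm,4pm,6pm) (1pm,6pm,2pm,4pm,5pm) (2pm,4pm,1pm,5pm,6pm) (2pm,5pm,1pm,4pm,6pm) (2pm,6pm,1pm,4pm,5pm) — 6.
Roadmap=4pm: (1pm,2pm,3pm,5pm,6pm) (1pm,3pm,2pm,5pm,6pm) (2pm,1pm,3pm,5pm,6pm) (2pm,3pm,1pm,5pm,6pm) (3pm,1pm,2pm,5pm,6pm) (3pm,2pm,1pm,5pm,6pm) — 6.
Summing: 6 + 6 = 12.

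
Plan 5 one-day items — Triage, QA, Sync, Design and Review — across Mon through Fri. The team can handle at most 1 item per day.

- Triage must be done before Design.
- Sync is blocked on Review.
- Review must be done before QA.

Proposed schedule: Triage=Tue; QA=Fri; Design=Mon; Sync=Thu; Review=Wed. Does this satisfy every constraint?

Review must be done before QA — holds.
Triage must be done before Design — violated.
The team can handle at most 1 item per day — holds.
Sync is blocked on Review — holds.

No — it violates: Triage must be done before Design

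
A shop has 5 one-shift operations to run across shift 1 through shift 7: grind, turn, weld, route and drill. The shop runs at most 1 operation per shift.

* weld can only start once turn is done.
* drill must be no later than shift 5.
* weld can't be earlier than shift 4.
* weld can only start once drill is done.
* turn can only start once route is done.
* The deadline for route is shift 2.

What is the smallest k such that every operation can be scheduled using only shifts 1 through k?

5

The precedence chain requires at least 3 distinct shifts.
With at most 1 per shift and 5 operations, at least 5 shifts are needed.
weld can't be placed before shift 4, so the schedule must run through at least shift 4.
5 works (last occupied shift: shift 5): for example weld in shift 4; drill in shift 3; turn in shift 2; route in shift 1; grind in shift 5.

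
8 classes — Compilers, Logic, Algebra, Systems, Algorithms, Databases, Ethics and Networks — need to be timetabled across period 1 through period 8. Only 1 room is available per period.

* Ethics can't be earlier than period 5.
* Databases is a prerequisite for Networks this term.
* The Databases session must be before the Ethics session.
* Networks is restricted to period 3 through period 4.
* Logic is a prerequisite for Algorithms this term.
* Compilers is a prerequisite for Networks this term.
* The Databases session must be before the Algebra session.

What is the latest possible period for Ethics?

period 8

Ethics is available from period 5.
Ethics at period 8 is achievable: Ethics in period 8, Algebra in period 5, Logic in period 4, Compilers in period 2, Networks in period 3, Systems in period 7, Databases in period 1, Algorithms in period 6.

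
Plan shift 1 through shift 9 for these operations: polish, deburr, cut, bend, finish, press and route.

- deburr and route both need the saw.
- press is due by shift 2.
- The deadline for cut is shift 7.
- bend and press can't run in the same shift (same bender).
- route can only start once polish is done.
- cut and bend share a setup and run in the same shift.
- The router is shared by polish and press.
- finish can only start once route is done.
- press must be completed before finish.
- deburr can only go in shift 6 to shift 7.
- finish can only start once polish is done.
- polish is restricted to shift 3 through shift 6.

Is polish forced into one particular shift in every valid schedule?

No

polish can be shift 3 (e.g. press=shift 1; route=shift 4; polish=shift 3; cut=shift 2; finish=shift 5; bend=shift 2; deburr=shift 6) or shift 4 (e.g. press in shift 1; finish in shift 6; deburr in shift 6; polish in shift 4; cut in shift 2; bend in shift 2; route in shift 5).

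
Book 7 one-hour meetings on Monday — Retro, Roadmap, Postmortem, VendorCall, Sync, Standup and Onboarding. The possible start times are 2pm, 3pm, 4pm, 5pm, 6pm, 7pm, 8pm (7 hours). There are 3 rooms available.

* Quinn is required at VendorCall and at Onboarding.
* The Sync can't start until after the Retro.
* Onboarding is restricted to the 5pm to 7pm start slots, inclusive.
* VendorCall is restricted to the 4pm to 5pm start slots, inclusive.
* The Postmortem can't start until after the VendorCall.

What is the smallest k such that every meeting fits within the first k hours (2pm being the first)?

4

The precedence chain requires at least 2 distinct hours.
With at most 3 per hour and 7 meetings, at least 3 hours are needed.
Onboarding can't be placed before 5pm — that is hour 4 counting from 2pm — so the schedule must run through at least 4 hours.
4 works (last occupied hour: 5pm): for example Onboarding=5pm, Postmortem=5pm, Sync=3pm, Retro=2pm, VendorCall=4pm, Roadmap=2pm, Standup=2pm.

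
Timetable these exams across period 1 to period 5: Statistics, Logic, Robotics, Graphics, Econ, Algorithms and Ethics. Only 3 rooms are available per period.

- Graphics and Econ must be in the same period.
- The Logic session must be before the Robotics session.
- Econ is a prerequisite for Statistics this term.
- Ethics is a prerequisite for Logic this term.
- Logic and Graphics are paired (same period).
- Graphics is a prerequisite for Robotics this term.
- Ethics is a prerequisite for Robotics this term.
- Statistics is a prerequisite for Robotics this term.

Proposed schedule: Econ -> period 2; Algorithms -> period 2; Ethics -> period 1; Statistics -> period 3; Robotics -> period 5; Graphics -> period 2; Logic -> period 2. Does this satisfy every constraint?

Econ is a prerequisite for Statistics this term — holds.
The Logic session must be before the Robotics session — holds.
Only 3 rooms are available per period — violated.
Logic and Graphics are paired (same period) — holds.
Statistics is a prerequisite for Robotics this term — holds.
Ethics is a prerequisite for Logic this term — holds.
Graphics is a prerequisite for Robotics this term — holds.
Ethics is a prerequisite for Robotics this term — holds.
Graphics and Econ must be in the same period — holds.

Invalid. Only 3 rooms are available per period.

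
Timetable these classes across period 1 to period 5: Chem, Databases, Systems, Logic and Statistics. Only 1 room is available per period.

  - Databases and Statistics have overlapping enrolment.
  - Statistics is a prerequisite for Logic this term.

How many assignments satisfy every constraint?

60

Splitting on Chem: it can be period 1 (12), period 2 (12), period 3 (12), period 4 (12), period 5 (12). Listing each branch's schedules as (Databases, Systems, Logic, Statistics) by period number:
Chem=period 1: (2,3,5,4) (2,4,5,3) (2,5,4,3) (3,2,5,4) (3,4,5,2) (3,5,4,2) (4,2,5,3) (4,3,5,2) (4,5,3,2) (5,2,4,3) (5,3,4,2) (5,4,3,2) — 12.
Chem=period 2: (1,3,5,4) (1,4,5,3) (1,5,4,3) (3,1,5,4) (3,4,5,1) (3,5,4,1) (4,1,5,3) (4,3,5,1) (4,5,3,1) (5,1,4,3) (5,3,4,1) (5,4,3,1) — 12.
Chem=period 3: (1,2,5,4) (1,4,5,2) (1,5,4,2) (2,1,5,4) (2,4,5,1) (2,5,4,1) (4,1,5,2) (4,2,5,1) (4,5,2,1) (5,1,4,2) (5,2,4,1) (5,4,2,1) — 12.
Chem=period 4: (1,2,5,3) (1,3,5,2) (1,5,3,2) (2,1,5,3) (2,3,5,1) (2,5,3,1) (3,1,5,2) (3,2,5,1) (3,5,2,1) (5,1,3,2) (5,2,3,1) (5,3,2,1) — 12.
Chem=period 5: (1,2,4,3) (1,3,4,2) (1,4,3,2) (2,1,4,3) (2,3,4,1) (2,4,3,1) (3,1,4,2) (3,2,4,1) (3,4,2,1) (4,1,3,2) (4,2,3,1) (4,3,2,1) — 12.
Summing: 12 + 12 + 12 + 12 + 12 = 60.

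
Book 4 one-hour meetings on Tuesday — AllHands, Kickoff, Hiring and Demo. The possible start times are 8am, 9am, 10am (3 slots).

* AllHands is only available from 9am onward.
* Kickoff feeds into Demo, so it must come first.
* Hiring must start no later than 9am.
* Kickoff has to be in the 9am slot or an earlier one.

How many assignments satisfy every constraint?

Splitting on AllHands: it can be 9am (6), 10am (6). Listing each branch's schedules as (Kickoff, Hiring, Demo):
AllHands=9am: (8am,8am,9am) (8am,8am,10am) (8am,9am,9am) (8am,9am,10am) (9am,8am,10am) (9am,9am,10am) — 6.
AllHands=10am: (8am,8am,9am) (8am,8am,10am) (8am,9am,9am) (8am,9am,10am) (9am,8am,10am) (9am,9am,10am) — 6.
Summing: 6 + 6 = 12.

12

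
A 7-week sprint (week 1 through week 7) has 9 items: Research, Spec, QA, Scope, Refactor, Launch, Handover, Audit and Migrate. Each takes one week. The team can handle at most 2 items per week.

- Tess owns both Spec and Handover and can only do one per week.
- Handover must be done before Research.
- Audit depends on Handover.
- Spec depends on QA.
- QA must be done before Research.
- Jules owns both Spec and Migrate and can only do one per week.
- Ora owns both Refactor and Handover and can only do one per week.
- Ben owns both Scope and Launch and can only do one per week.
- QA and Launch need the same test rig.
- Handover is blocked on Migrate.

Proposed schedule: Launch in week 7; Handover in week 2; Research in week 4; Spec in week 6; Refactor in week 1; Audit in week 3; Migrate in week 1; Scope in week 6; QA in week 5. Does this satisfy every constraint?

Jules owns both Spec and Migrate and can only do one per week — holds.
QA must be done before Research — violated.
Ora owns both Refactor and Handover and can only do one per week — holds.
Tess owns both Spec and Handover and can only do one per week — holds.
Handover is blocked on Migrate — holds.
The team can handle at most 2 items per week — holds.
Ben owns both Scope and Launch and can only do one per week — holds.
Spec depends on QA — holds.
Handover must be done before Research — holds.
Audit depends on Handover — holds.
QA and Launch need the same test rig — holds.

Invalid. QA must be done before Research.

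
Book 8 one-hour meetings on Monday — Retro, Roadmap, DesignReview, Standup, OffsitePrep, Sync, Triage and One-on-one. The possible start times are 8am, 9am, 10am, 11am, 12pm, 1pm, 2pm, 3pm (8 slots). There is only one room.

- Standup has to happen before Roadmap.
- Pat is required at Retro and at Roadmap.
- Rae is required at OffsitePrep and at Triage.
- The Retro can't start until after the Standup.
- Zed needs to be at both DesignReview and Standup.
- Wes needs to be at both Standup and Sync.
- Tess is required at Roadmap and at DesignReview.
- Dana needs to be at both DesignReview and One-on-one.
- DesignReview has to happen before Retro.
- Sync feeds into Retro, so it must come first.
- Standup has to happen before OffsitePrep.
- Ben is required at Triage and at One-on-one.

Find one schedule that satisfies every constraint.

Triage in 2pm; DesignReview in 9am; OffsitePrep in 1pm; One-on-one in 3pm; Sync in 10am; Standup in 8am; Roadmap in 12pm; Retro in 11am

Checking: Standup(8am) before Roadmap(12pm); DesignReview(9am) before Retro(11am); Sync(10am) before Retro(11am); Standup(8am) before Retro(11am); Standup(8am) before OffsitePrep(1pm); Standup(8am) != Sync(10am); Triage(2pm) != One-on-one(3pm); OffsitePrep(1pm) != Triage(2pm); DesignReview(9am) != Standup(8am); Retro(11am) != Roadmap(12pm); DesignReview(9am) != One-on-one(3pm); Roadmap(12pm) != DesignReview(9am); max 1 per slot (cap 1).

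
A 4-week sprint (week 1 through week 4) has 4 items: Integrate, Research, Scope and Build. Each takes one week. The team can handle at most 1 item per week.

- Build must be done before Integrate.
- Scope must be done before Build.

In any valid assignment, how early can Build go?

week 2

Precedence pushes Build to at least week 2; downstream work caps Build at week 3.
Build at week 2 is achievable: Integrate -> week 3, Scope -> week 1, Build -> week 2, Research -> week 4.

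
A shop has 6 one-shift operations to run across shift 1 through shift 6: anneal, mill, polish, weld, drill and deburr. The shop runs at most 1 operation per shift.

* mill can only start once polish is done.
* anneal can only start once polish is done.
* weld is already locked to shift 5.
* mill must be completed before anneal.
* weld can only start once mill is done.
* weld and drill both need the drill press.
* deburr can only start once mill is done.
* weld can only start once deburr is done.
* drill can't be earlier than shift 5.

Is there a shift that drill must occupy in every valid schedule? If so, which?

drill's window is shift 5–shift 6.
weld is fixed at shift 5, and drill can't share a shift with weld.
So drill must be shift 6.

shift 6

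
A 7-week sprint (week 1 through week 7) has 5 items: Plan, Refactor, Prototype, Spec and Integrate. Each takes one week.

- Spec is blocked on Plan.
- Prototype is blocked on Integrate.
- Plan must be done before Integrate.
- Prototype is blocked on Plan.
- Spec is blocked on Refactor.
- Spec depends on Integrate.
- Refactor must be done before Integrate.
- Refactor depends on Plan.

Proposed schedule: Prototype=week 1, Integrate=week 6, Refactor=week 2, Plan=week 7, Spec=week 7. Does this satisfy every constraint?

Spec is blocked on Plan — violated.
Refactor must be done before Integrate — holds.
Spec is blocked on Refactor — holds.
Prototype is blocked on Integrate — violated.
Prototype is blocked on Plan — violated.
Refactor depends on Plan — violated.
Plan must be done before Integrate — violated.
Spec depends on Integrate — holds.

Invalid. Prototype is blocked on Plan.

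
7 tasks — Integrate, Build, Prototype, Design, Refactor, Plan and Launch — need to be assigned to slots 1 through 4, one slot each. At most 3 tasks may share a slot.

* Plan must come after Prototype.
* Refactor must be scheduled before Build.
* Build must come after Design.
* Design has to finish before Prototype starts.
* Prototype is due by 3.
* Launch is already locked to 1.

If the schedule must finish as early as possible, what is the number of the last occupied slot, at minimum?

3

The precedence chain requires at least 3 distinct slots.
With at most 3 per slot and 7 tasks, at least 3 slots are needed.
3 works (last occupied slot: 3): for example Design -> 1, Launch -> 1, Refactor -> 1, Prototype -> 2, Plan -> 3, Build -> 2, Integrate -> 2.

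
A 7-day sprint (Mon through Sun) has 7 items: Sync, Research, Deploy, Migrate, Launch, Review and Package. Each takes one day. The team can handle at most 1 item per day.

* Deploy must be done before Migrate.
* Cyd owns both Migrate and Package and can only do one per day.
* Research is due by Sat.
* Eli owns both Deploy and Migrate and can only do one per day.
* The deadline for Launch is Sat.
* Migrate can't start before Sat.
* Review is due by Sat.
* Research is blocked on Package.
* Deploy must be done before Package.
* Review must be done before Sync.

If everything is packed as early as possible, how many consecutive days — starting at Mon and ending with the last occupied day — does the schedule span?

The precedence chain requires at least 3 distinct days.
With at most 1 per day and 7 work items, at least 7 days are needed.
Migrate can't be placed before Sat — that is day 6 counting from Mon — so the schedule must run through at least 6 days.
7 works (last occupied day: Sun): for example Deploy -> Mon, Review -> Thu, Launch -> Fri, Research -> Wed, Sync -> Sun, Package -> Tue, Migrate -> Sat.

7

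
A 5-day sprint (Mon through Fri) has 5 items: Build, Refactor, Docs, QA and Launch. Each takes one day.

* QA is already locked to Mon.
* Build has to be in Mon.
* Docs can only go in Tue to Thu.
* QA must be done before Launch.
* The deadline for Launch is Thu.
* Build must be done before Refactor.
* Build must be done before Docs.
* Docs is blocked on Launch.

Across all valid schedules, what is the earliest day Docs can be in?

Docs is available from Tue; precedence pushes Docs to at least Wed; Docs's own window allows nothing later than Thu.
Docs at Wed is achievable: QA -> Mon; Docs -> Wed; Refactor -> Tue; Launch -> Tue; Build -> Mon.

Wed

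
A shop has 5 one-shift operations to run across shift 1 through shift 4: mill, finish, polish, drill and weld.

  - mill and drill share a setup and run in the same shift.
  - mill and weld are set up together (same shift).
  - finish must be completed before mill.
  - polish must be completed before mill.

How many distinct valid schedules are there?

14

Splitting on mill: it can be shift 2 (1), shift 3 (4), shift 4 (9). Listing each branch's schedules as (finish, polish, drill, weld) by shift number:
mill=shift 2: (1,1,2,2) — 1.
mill=shift 3: (1,1,3,3) (1,2,3,3) (2,1,3,3) (2,2,3,3) — 4.
mill=shift 4: (1,1,4,4) (1,2,4,4) (1,3,4,4) (2,1,4,4) (2,2,4,4) (2,3,4,4) (3,1,4,4) (3,2,4,4) (3,3,4,4) — 9.
Summing: 1 + 4 + 9 = 14.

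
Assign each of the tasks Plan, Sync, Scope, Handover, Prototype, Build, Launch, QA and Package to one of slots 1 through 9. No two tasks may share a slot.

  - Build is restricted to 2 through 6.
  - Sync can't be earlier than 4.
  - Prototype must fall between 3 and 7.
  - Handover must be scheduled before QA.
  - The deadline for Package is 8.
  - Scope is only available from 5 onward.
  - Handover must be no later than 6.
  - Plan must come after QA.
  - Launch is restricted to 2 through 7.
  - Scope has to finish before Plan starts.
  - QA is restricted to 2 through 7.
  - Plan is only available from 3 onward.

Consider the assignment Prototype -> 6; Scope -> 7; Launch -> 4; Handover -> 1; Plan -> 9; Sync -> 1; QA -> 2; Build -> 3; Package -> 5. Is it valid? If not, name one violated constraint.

Invalid. Sync can't be earlier than 4.

The deadline for Package is 8 — holds.
Prototype must fall between 3 and 7 — holds.
Build is restricted to 2 through 6 — holds.
Handover must be no later than 6 — holds.
Scope is only available from 5 onward — holds.
No two tasks may share a slot — violated.
Scope has to finish before Plan starts — holds.
Handover must be scheduled before QA — holds.
Plan must come after QA — holds.
Launch is restricted to 2 through 7 — holds.
Sync can't be earlier than 4 — violated.
Plan is only available from 3 onward — holds.
QA is restricted to 2 through 7 — holds.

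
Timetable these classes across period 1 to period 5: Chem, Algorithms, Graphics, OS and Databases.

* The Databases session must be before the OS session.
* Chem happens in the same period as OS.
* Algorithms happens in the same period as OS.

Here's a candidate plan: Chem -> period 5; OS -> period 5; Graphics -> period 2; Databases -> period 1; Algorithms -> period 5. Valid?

Yes, all constraints hold

Chem happens in the same period as OS — holds.
Algorithms happens in the same period as OS — holds.
The Databases session must be before the OS session — holds.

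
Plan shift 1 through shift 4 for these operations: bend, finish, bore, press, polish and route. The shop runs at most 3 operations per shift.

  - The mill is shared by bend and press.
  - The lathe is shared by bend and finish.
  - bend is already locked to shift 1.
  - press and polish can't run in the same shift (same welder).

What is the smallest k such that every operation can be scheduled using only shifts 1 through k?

With at most 3 per shift and 6 operations, at least 2 shifts are needed.
2 works (last occupied shift: shift 2): for example route in shift 2, bend in shift 1, press in shift 2, polish in shift 1, bore in shift 1, finish in shift 2.

2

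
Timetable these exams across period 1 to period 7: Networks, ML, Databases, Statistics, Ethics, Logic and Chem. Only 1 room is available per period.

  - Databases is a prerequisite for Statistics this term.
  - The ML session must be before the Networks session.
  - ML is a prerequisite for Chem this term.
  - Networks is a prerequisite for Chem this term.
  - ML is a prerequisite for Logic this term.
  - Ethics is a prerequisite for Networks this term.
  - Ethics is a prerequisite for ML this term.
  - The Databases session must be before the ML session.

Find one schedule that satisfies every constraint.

Statistics in period 6, ML in period 3, Logic in period 7, Databases in period 1, Networks in period 4, Chem in period 5, Ethics in period 2

Checking: ML(period 3) before Chem(period 5); Ethics(period 2) before Networks(period 4); Ethics(period 2) before ML(period 3); ML(period 3) before Networks(period 4); Databases(period 1) before Statistics(period 6); Networks(period 4) before Chem(period 5); Databases(period 1) before ML(period 3); ML(period 3) before Logic(period 7); max 1 per period (cap 1).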